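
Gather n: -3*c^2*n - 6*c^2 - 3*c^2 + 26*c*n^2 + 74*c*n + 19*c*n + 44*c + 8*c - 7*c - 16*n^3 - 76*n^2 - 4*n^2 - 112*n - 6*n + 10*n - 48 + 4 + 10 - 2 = -9*c^2 + 45*c - 16*n^3 + n^2*(26*c - 80) + n*(-3*c^2 + 93*c - 108) - 36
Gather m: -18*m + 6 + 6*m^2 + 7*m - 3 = 6*m^2 - 11*m + 3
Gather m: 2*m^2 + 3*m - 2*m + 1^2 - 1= 2*m^2 + m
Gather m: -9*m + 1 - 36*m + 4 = 5 - 45*m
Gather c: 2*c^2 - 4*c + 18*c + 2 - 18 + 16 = 2*c^2 + 14*c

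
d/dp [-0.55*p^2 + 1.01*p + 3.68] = 1.01 - 1.1*p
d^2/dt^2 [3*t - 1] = 0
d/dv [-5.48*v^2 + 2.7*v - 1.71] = 2.7 - 10.96*v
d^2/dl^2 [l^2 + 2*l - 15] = 2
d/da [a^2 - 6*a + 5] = 2*a - 6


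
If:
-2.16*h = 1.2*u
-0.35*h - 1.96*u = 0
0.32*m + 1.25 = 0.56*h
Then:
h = 0.00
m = -3.91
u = 0.00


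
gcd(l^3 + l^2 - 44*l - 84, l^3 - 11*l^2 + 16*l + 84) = l^2 - 5*l - 14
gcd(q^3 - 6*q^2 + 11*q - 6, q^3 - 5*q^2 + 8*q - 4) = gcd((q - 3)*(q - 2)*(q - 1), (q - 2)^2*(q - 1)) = q^2 - 3*q + 2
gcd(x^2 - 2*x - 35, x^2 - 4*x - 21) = x - 7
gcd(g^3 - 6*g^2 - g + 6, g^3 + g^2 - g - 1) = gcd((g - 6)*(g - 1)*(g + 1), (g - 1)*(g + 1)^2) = g^2 - 1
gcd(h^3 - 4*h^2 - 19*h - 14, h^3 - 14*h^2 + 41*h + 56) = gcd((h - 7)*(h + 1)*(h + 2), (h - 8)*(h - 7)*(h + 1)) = h^2 - 6*h - 7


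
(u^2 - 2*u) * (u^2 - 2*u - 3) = u^4 - 4*u^3 + u^2 + 6*u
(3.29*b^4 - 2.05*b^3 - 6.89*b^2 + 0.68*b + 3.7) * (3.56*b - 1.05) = 11.7124*b^5 - 10.7525*b^4 - 22.3759*b^3 + 9.6553*b^2 + 12.458*b - 3.885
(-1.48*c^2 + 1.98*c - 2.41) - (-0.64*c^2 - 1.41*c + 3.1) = -0.84*c^2 + 3.39*c - 5.51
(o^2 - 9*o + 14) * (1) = o^2 - 9*o + 14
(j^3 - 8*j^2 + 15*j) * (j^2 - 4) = j^5 - 8*j^4 + 11*j^3 + 32*j^2 - 60*j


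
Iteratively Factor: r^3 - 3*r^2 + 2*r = (r - 1)*(r^2 - 2*r) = r*(r - 1)*(r - 2)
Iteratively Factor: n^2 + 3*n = (n)*(n + 3)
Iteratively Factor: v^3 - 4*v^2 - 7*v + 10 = (v - 5)*(v^2 + v - 2) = (v - 5)*(v + 2)*(v - 1)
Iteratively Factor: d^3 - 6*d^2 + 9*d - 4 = (d - 1)*(d^2 - 5*d + 4) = (d - 1)^2*(d - 4)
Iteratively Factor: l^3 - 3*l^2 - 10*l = (l - 5)*(l^2 + 2*l) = l*(l - 5)*(l + 2)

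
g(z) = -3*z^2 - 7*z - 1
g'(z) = -6*z - 7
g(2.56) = -38.58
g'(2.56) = -22.36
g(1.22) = -14.01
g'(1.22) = -14.32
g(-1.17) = 3.08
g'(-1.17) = 0.02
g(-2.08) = 0.58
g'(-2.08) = 5.48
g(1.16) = -13.16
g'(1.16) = -13.96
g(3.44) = -60.58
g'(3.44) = -27.64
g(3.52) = -62.81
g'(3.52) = -28.12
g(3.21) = -54.38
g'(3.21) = -26.26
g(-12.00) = -349.00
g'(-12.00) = 65.00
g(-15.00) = -571.00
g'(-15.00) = 83.00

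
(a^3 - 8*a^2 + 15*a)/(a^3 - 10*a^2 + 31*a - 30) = a/(a - 2)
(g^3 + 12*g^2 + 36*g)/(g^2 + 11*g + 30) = g*(g + 6)/(g + 5)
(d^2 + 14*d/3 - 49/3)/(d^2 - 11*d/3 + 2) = (3*d^2 + 14*d - 49)/(3*d^2 - 11*d + 6)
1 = 1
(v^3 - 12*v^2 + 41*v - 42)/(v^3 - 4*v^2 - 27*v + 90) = (v^2 - 9*v + 14)/(v^2 - v - 30)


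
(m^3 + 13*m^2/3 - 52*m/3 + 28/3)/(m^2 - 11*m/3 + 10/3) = (3*m^2 + 19*m - 14)/(3*m - 5)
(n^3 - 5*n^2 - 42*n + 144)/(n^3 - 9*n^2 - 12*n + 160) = (n^2 + 3*n - 18)/(n^2 - n - 20)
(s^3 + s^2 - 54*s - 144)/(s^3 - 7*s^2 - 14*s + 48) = (s + 6)/(s - 2)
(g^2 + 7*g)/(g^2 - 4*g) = (g + 7)/(g - 4)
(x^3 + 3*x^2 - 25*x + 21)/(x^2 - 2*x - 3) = (x^2 + 6*x - 7)/(x + 1)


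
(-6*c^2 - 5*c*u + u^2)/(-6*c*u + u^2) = (c + u)/u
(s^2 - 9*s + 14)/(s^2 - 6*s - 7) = (s - 2)/(s + 1)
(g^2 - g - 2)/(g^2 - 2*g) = (g + 1)/g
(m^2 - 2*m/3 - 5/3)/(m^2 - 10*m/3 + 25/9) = 3*(m + 1)/(3*m - 5)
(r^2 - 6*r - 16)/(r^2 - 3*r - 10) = (r - 8)/(r - 5)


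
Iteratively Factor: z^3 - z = (z)*(z^2 - 1) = z*(z + 1)*(z - 1)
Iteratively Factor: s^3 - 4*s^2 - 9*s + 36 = (s + 3)*(s^2 - 7*s + 12) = (s - 3)*(s + 3)*(s - 4)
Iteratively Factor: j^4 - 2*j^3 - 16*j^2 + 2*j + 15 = (j - 1)*(j^3 - j^2 - 17*j - 15) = (j - 1)*(j + 1)*(j^2 - 2*j - 15) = (j - 5)*(j - 1)*(j + 1)*(j + 3)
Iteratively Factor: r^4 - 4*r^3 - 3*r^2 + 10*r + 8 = (r - 2)*(r^3 - 2*r^2 - 7*r - 4) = (r - 2)*(r + 1)*(r^2 - 3*r - 4) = (r - 4)*(r - 2)*(r + 1)*(r + 1)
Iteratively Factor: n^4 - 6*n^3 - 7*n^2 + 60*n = (n - 5)*(n^3 - n^2 - 12*n) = (n - 5)*(n - 4)*(n^2 + 3*n) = (n - 5)*(n - 4)*(n + 3)*(n)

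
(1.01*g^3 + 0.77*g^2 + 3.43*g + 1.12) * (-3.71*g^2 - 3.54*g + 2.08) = -3.7471*g^5 - 6.4321*g^4 - 13.3503*g^3 - 14.6958*g^2 + 3.1696*g + 2.3296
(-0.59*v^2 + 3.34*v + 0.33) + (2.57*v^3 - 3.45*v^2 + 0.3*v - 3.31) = 2.57*v^3 - 4.04*v^2 + 3.64*v - 2.98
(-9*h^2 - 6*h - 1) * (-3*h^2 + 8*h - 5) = 27*h^4 - 54*h^3 + 22*h + 5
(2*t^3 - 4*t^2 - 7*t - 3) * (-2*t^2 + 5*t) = -4*t^5 + 18*t^4 - 6*t^3 - 29*t^2 - 15*t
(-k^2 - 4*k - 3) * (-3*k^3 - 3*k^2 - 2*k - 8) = 3*k^5 + 15*k^4 + 23*k^3 + 25*k^2 + 38*k + 24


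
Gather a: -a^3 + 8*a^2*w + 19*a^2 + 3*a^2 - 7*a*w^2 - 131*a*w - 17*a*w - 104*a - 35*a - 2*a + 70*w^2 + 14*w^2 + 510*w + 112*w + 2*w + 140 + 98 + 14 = -a^3 + a^2*(8*w + 22) + a*(-7*w^2 - 148*w - 141) + 84*w^2 + 624*w + 252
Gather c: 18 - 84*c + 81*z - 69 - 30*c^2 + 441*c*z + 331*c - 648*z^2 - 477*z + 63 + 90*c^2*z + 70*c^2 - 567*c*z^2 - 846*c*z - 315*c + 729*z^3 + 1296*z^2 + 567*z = c^2*(90*z + 40) + c*(-567*z^2 - 405*z - 68) + 729*z^3 + 648*z^2 + 171*z + 12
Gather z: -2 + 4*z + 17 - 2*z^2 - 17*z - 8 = -2*z^2 - 13*z + 7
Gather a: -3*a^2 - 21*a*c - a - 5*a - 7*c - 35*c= -3*a^2 + a*(-21*c - 6) - 42*c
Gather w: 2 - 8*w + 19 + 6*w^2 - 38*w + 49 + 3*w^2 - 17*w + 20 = 9*w^2 - 63*w + 90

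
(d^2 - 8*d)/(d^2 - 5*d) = (d - 8)/(d - 5)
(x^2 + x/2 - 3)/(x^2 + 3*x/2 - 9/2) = (x + 2)/(x + 3)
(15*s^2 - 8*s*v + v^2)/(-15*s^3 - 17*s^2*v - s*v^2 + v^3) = (-3*s + v)/(3*s^2 + 4*s*v + v^2)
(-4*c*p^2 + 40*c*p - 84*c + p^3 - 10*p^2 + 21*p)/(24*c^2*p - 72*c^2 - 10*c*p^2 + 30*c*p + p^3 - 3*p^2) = (p - 7)/(-6*c + p)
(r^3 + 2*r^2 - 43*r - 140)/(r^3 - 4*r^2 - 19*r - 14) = (r^2 + 9*r + 20)/(r^2 + 3*r + 2)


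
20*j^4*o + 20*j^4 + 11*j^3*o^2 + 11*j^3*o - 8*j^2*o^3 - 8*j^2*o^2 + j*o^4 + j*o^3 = (-5*j + o)*(-4*j + o)*(j + o)*(j*o + j)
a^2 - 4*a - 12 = (a - 6)*(a + 2)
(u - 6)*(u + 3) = u^2 - 3*u - 18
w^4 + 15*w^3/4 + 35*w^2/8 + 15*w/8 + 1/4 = (w + 1/4)*(w + 1/2)*(w + 1)*(w + 2)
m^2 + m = m*(m + 1)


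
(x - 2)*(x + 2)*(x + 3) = x^3 + 3*x^2 - 4*x - 12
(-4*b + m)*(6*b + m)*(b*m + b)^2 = -24*b^4*m^2 - 48*b^4*m - 24*b^4 + 2*b^3*m^3 + 4*b^3*m^2 + 2*b^3*m + b^2*m^4 + 2*b^2*m^3 + b^2*m^2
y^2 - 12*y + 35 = (y - 7)*(y - 5)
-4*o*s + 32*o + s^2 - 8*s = (-4*o + s)*(s - 8)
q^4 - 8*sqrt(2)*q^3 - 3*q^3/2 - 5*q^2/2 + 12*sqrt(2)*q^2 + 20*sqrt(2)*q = q*(q - 5/2)*(q + 1)*(q - 8*sqrt(2))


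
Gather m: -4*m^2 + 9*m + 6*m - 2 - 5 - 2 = -4*m^2 + 15*m - 9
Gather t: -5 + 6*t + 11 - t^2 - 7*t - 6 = -t^2 - t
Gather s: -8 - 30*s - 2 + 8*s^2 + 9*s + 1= 8*s^2 - 21*s - 9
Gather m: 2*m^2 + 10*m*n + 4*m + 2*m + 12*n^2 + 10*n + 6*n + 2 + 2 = 2*m^2 + m*(10*n + 6) + 12*n^2 + 16*n + 4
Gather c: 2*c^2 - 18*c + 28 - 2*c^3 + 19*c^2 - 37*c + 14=-2*c^3 + 21*c^2 - 55*c + 42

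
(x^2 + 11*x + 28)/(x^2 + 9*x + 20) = (x + 7)/(x + 5)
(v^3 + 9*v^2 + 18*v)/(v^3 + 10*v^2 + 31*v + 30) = v*(v + 6)/(v^2 + 7*v + 10)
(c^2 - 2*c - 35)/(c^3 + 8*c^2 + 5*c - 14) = (c^2 - 2*c - 35)/(c^3 + 8*c^2 + 5*c - 14)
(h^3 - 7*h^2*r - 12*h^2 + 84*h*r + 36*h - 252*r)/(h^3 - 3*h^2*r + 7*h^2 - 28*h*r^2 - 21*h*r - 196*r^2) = (h^2 - 12*h + 36)/(h^2 + 4*h*r + 7*h + 28*r)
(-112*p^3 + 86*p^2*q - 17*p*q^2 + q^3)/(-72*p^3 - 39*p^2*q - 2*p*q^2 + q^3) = (14*p^2 - 9*p*q + q^2)/(9*p^2 + 6*p*q + q^2)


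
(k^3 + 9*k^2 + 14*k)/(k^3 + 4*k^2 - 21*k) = (k + 2)/(k - 3)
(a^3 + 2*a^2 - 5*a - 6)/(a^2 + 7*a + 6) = (a^2 + a - 6)/(a + 6)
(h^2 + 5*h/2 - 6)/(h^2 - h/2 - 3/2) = (h + 4)/(h + 1)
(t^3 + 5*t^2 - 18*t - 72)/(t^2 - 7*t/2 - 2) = 2*(t^2 + 9*t + 18)/(2*t + 1)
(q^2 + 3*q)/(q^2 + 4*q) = (q + 3)/(q + 4)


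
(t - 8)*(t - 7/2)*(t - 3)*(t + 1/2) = t^4 - 14*t^3 + 221*t^2/4 - 211*t/4 - 42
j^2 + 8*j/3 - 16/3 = (j - 4/3)*(j + 4)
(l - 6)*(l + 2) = l^2 - 4*l - 12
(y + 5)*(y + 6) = y^2 + 11*y + 30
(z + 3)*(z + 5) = z^2 + 8*z + 15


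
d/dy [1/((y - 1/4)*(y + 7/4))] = 128*(-4*y - 3)/(256*y^4 + 768*y^3 + 352*y^2 - 336*y + 49)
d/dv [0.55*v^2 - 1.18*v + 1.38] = 1.1*v - 1.18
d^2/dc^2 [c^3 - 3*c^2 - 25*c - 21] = 6*c - 6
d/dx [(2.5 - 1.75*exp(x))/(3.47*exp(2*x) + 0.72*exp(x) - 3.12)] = (6.0725*exp(2*x) - 17.35*exp(x) + 3.66)*exp(x)/(12.0409*exp(4*x) + 4.9968*exp(3*x) - 21.1344*exp(2*x) - 4.4928*exp(x) + 9.7344)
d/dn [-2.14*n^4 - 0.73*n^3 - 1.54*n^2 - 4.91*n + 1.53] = -8.56*n^3 - 2.19*n^2 - 3.08*n - 4.91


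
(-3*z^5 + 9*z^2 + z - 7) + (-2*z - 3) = -3*z^5 + 9*z^2 - z - 10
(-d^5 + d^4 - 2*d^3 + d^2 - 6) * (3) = -3*d^5 + 3*d^4 - 6*d^3 + 3*d^2 - 18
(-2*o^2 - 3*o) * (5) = -10*o^2 - 15*o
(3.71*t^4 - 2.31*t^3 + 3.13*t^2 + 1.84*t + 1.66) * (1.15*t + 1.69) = 4.2665*t^5 + 3.6134*t^4 - 0.304400000000001*t^3 + 7.4057*t^2 + 5.0186*t + 2.8054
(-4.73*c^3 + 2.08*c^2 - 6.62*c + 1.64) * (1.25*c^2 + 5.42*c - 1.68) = -5.9125*c^5 - 23.0366*c^4 + 10.945*c^3 - 37.3248*c^2 + 20.0104*c - 2.7552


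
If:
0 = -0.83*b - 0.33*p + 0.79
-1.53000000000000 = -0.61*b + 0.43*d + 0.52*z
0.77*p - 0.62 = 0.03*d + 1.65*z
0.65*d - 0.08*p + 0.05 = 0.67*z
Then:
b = 1.26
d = -0.91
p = -0.77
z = -0.72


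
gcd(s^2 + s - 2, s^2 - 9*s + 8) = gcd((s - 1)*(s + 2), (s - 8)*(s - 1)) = s - 1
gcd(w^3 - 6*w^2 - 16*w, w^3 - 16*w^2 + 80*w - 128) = w - 8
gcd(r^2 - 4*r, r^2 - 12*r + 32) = r - 4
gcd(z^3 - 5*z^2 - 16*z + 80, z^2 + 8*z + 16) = z + 4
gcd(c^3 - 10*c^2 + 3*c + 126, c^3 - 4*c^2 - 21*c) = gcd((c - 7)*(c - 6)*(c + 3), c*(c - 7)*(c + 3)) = c^2 - 4*c - 21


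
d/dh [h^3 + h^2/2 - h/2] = 3*h^2 + h - 1/2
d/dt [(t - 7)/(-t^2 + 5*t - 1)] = (-t^2 + 5*t + (t - 7)*(2*t - 5) - 1)/(t^2 - 5*t + 1)^2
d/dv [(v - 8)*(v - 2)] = 2*v - 10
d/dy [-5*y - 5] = -5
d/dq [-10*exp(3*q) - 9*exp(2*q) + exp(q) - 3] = (-30*exp(2*q) - 18*exp(q) + 1)*exp(q)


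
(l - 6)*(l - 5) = l^2 - 11*l + 30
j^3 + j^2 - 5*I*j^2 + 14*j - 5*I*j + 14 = (j + 1)*(j - 7*I)*(j + 2*I)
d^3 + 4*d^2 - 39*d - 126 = (d - 6)*(d + 3)*(d + 7)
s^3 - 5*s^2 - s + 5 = (s - 5)*(s - 1)*(s + 1)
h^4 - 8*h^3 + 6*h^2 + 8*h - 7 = (h - 7)*(h - 1)^2*(h + 1)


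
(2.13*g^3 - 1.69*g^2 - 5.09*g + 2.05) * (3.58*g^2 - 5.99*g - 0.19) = 7.6254*g^5 - 18.8089*g^4 - 8.5038*g^3 + 38.1492*g^2 - 11.3124*g - 0.3895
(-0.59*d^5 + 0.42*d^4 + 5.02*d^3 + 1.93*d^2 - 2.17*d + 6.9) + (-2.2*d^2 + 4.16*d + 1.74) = -0.59*d^5 + 0.42*d^4 + 5.02*d^3 - 0.27*d^2 + 1.99*d + 8.64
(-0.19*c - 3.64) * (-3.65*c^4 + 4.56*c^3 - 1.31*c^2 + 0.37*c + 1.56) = 0.6935*c^5 + 12.4196*c^4 - 16.3495*c^3 + 4.6981*c^2 - 1.6432*c - 5.6784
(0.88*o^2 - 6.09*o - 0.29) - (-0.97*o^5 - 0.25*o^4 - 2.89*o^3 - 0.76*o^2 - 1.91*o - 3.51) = 0.97*o^5 + 0.25*o^4 + 2.89*o^3 + 1.64*o^2 - 4.18*o + 3.22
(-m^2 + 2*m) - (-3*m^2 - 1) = 2*m^2 + 2*m + 1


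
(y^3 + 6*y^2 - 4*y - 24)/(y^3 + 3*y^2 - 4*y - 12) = (y + 6)/(y + 3)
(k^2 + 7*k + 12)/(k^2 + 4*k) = (k + 3)/k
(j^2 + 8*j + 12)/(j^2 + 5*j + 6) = (j + 6)/(j + 3)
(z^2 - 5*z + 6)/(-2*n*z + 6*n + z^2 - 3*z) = (z - 2)/(-2*n + z)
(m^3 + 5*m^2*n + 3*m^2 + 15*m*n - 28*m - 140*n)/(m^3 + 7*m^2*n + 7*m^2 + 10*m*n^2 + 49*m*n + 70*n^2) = (m - 4)/(m + 2*n)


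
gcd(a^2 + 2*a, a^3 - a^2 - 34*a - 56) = a + 2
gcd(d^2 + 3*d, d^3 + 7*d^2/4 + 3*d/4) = d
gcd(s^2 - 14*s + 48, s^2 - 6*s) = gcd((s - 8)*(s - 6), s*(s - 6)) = s - 6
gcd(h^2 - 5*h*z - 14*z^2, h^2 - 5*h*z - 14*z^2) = -h^2 + 5*h*z + 14*z^2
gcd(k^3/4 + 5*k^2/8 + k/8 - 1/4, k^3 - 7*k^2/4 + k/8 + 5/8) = 1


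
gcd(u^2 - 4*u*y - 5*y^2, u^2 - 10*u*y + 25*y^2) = -u + 5*y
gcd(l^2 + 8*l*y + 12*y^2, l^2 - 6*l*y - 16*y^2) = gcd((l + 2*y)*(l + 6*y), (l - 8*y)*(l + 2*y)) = l + 2*y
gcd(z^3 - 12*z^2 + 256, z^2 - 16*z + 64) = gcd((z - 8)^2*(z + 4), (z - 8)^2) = z^2 - 16*z + 64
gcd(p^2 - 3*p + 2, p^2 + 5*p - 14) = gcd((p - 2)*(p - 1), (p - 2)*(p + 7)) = p - 2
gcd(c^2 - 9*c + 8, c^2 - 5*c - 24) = c - 8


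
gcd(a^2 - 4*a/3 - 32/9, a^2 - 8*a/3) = a - 8/3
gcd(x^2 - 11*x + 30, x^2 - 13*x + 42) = x - 6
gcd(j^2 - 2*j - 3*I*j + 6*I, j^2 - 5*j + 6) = j - 2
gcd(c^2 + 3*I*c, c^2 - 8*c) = c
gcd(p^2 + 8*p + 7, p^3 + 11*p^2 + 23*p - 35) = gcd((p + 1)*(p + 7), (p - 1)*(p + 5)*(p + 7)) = p + 7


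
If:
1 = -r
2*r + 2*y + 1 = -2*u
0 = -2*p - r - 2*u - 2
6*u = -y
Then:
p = -2/5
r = -1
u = -1/10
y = 3/5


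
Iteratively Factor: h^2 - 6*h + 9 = (h - 3)*(h - 3)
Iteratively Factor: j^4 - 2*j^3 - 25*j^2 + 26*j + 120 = (j + 2)*(j^3 - 4*j^2 - 17*j + 60) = (j - 3)*(j + 2)*(j^2 - j - 20) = (j - 3)*(j + 2)*(j + 4)*(j - 5)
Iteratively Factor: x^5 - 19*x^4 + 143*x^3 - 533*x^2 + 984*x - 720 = (x - 4)*(x^4 - 15*x^3 + 83*x^2 - 201*x + 180) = (x - 5)*(x - 4)*(x^3 - 10*x^2 + 33*x - 36) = (x - 5)*(x - 4)*(x - 3)*(x^2 - 7*x + 12) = (x - 5)*(x - 4)*(x - 3)^2*(x - 4)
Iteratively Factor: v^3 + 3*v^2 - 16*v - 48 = (v + 3)*(v^2 - 16) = (v + 3)*(v + 4)*(v - 4)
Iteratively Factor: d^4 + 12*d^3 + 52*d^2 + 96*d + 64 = (d + 2)*(d^3 + 10*d^2 + 32*d + 32) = (d + 2)*(d + 4)*(d^2 + 6*d + 8) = (d + 2)*(d + 4)^2*(d + 2)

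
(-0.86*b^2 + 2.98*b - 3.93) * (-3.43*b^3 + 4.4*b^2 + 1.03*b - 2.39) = 2.9498*b^5 - 14.0054*b^4 + 25.7061*b^3 - 12.1672*b^2 - 11.1701*b + 9.3927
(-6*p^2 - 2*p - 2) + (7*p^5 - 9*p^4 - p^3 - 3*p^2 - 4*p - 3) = 7*p^5 - 9*p^4 - p^3 - 9*p^2 - 6*p - 5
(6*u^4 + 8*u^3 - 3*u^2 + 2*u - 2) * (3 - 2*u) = -12*u^5 + 2*u^4 + 30*u^3 - 13*u^2 + 10*u - 6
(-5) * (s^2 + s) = -5*s^2 - 5*s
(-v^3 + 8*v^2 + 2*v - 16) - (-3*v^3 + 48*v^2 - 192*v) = 2*v^3 - 40*v^2 + 194*v - 16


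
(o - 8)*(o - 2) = o^2 - 10*o + 16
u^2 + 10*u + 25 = (u + 5)^2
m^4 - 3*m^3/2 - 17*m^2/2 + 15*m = m*(m - 5/2)*(m - 2)*(m + 3)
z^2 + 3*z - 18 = (z - 3)*(z + 6)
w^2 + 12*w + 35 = (w + 5)*(w + 7)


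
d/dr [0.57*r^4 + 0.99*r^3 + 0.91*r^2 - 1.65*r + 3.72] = 2.28*r^3 + 2.97*r^2 + 1.82*r - 1.65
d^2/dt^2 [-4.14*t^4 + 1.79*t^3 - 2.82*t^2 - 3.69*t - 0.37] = -49.68*t^2 + 10.74*t - 5.64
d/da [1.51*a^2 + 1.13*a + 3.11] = 3.02*a + 1.13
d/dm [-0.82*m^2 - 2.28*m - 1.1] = -1.64*m - 2.28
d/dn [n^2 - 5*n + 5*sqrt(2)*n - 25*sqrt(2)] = 2*n - 5 + 5*sqrt(2)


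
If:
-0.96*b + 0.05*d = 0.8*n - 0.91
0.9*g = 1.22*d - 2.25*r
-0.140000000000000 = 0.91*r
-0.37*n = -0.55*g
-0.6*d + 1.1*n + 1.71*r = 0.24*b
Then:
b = 0.68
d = -0.13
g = 0.21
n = 0.32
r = -0.15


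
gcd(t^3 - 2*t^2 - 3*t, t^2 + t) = t^2 + t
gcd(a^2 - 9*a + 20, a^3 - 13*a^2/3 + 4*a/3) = a - 4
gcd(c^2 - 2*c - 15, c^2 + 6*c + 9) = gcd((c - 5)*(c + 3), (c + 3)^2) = c + 3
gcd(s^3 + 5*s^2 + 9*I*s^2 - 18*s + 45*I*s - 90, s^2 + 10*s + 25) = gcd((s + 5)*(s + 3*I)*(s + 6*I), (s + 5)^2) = s + 5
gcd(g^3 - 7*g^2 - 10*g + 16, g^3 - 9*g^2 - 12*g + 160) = g - 8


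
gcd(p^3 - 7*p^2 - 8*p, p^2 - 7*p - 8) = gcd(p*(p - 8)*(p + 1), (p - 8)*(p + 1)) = p^2 - 7*p - 8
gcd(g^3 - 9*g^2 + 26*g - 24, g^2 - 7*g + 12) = g^2 - 7*g + 12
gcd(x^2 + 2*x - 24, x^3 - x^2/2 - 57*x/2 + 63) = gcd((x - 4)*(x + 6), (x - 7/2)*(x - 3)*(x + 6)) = x + 6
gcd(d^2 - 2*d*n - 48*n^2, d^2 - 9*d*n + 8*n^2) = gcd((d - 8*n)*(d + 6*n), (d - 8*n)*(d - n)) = d - 8*n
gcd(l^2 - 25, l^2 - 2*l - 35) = l + 5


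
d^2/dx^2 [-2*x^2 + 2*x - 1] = -4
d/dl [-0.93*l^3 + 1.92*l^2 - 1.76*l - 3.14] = -2.79*l^2 + 3.84*l - 1.76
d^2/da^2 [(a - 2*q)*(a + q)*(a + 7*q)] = 6*a + 12*q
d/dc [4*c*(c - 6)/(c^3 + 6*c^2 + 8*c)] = 4*(-c^2 + 12*c + 44)/(c^4 + 12*c^3 + 52*c^2 + 96*c + 64)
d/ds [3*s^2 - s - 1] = 6*s - 1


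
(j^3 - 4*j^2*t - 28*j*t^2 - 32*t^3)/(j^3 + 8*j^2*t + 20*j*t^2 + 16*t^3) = (j - 8*t)/(j + 4*t)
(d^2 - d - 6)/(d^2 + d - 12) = (d + 2)/(d + 4)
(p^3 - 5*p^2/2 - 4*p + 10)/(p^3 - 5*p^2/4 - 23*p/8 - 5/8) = 4*(p^2 - 4)/(4*p^2 + 5*p + 1)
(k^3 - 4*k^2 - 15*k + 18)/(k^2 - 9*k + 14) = (k^3 - 4*k^2 - 15*k + 18)/(k^2 - 9*k + 14)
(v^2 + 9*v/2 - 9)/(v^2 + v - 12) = (v^2 + 9*v/2 - 9)/(v^2 + v - 12)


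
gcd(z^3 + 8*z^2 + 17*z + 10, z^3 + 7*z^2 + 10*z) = z^2 + 7*z + 10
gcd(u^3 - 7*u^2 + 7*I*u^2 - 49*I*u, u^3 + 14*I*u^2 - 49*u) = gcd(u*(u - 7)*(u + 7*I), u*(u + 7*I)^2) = u^2 + 7*I*u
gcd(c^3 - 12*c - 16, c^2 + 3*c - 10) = 1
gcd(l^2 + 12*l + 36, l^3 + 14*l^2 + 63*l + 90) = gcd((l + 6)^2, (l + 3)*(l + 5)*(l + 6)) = l + 6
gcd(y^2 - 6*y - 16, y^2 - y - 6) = y + 2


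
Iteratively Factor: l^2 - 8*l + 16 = (l - 4)*(l - 4)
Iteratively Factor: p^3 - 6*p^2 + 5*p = (p - 1)*(p^2 - 5*p) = (p - 5)*(p - 1)*(p)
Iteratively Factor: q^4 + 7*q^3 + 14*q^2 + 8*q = (q + 2)*(q^3 + 5*q^2 + 4*q) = q*(q + 2)*(q^2 + 5*q + 4) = q*(q + 2)*(q + 4)*(q + 1)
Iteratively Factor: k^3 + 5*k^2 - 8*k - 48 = (k + 4)*(k^2 + k - 12) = (k - 3)*(k + 4)*(k + 4)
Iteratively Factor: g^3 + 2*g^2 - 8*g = (g)*(g^2 + 2*g - 8) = g*(g - 2)*(g + 4)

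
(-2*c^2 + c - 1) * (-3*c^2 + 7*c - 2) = 6*c^4 - 17*c^3 + 14*c^2 - 9*c + 2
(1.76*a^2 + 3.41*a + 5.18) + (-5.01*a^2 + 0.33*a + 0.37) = -3.25*a^2 + 3.74*a + 5.55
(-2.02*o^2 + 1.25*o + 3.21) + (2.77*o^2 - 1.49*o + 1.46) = 0.75*o^2 - 0.24*o + 4.67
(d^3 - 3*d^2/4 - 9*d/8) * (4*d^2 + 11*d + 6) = 4*d^5 + 8*d^4 - 27*d^3/4 - 135*d^2/8 - 27*d/4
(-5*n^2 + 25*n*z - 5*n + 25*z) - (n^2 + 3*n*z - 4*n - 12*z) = -6*n^2 + 22*n*z - n + 37*z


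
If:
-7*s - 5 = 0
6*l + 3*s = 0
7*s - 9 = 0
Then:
No Solution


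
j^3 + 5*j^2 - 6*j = j*(j - 1)*(j + 6)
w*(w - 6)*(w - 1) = w^3 - 7*w^2 + 6*w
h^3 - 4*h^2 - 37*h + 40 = (h - 8)*(h - 1)*(h + 5)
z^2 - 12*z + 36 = (z - 6)^2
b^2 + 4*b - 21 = (b - 3)*(b + 7)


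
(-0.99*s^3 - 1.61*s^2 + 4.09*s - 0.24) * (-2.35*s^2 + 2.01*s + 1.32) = 2.3265*s^5 + 1.7936*s^4 - 14.1544*s^3 + 6.6597*s^2 + 4.9164*s - 0.3168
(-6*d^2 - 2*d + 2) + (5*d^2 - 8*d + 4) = -d^2 - 10*d + 6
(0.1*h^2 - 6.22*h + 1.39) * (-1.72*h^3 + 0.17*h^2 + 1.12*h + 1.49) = -0.172*h^5 + 10.7154*h^4 - 3.3362*h^3 - 6.5811*h^2 - 7.711*h + 2.0711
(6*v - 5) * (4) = 24*v - 20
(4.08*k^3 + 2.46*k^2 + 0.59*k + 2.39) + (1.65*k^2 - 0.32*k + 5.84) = 4.08*k^3 + 4.11*k^2 + 0.27*k + 8.23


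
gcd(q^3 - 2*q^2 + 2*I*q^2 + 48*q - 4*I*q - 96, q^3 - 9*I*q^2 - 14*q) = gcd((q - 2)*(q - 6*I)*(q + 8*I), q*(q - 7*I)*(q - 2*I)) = 1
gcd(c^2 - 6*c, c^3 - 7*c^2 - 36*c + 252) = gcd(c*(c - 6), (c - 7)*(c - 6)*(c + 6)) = c - 6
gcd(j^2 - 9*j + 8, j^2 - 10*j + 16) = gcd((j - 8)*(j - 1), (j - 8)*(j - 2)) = j - 8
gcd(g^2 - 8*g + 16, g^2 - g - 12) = g - 4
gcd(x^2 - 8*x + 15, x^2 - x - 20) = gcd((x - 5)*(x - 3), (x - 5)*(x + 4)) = x - 5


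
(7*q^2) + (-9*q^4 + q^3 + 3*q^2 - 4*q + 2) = -9*q^4 + q^3 + 10*q^2 - 4*q + 2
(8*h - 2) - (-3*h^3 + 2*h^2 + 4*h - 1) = 3*h^3 - 2*h^2 + 4*h - 1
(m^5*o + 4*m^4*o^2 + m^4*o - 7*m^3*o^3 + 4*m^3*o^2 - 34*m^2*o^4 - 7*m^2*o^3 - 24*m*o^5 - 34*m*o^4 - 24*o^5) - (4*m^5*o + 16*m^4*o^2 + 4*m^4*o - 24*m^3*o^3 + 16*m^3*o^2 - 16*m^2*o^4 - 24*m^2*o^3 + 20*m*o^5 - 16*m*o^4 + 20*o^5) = -3*m^5*o - 12*m^4*o^2 - 3*m^4*o + 17*m^3*o^3 - 12*m^3*o^2 - 18*m^2*o^4 + 17*m^2*o^3 - 44*m*o^5 - 18*m*o^4 - 44*o^5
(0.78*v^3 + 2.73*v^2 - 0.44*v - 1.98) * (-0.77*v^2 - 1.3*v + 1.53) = -0.6006*v^5 - 3.1161*v^4 - 2.0168*v^3 + 6.2735*v^2 + 1.9008*v - 3.0294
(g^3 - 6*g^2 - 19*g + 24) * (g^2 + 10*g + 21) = g^5 + 4*g^4 - 58*g^3 - 292*g^2 - 159*g + 504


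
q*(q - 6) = q^2 - 6*q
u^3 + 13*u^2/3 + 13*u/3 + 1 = (u + 1/3)*(u + 1)*(u + 3)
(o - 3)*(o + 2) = o^2 - o - 6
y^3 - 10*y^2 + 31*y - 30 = (y - 5)*(y - 3)*(y - 2)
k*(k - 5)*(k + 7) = k^3 + 2*k^2 - 35*k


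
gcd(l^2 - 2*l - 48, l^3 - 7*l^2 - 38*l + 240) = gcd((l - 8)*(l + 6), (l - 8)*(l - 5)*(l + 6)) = l^2 - 2*l - 48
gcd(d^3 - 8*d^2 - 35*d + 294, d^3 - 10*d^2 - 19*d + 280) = d - 7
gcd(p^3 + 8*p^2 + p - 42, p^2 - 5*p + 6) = p - 2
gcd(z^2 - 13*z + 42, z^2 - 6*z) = z - 6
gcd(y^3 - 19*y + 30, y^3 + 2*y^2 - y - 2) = 1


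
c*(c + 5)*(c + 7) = c^3 + 12*c^2 + 35*c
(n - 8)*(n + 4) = n^2 - 4*n - 32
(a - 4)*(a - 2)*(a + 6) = a^3 - 28*a + 48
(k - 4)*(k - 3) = k^2 - 7*k + 12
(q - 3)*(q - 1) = q^2 - 4*q + 3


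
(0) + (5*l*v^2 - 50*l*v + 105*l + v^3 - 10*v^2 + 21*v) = 5*l*v^2 - 50*l*v + 105*l + v^3 - 10*v^2 + 21*v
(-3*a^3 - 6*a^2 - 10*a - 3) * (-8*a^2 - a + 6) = 24*a^5 + 51*a^4 + 68*a^3 - 2*a^2 - 57*a - 18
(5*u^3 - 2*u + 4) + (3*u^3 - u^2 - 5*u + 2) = 8*u^3 - u^2 - 7*u + 6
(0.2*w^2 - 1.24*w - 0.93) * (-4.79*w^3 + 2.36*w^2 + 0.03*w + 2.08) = -0.958*w^5 + 6.4116*w^4 + 1.5343*w^3 - 1.816*w^2 - 2.6071*w - 1.9344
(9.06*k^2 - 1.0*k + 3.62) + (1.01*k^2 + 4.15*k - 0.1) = 10.07*k^2 + 3.15*k + 3.52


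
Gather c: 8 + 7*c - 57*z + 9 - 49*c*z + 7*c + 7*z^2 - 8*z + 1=c*(14 - 49*z) + 7*z^2 - 65*z + 18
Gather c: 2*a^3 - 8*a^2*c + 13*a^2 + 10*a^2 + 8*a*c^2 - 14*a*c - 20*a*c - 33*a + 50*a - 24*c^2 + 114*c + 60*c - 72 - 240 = 2*a^3 + 23*a^2 + 17*a + c^2*(8*a - 24) + c*(-8*a^2 - 34*a + 174) - 312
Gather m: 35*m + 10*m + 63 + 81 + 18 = 45*m + 162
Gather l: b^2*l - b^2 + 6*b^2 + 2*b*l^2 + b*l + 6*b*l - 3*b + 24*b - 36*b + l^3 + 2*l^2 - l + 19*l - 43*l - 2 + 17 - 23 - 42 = 5*b^2 - 15*b + l^3 + l^2*(2*b + 2) + l*(b^2 + 7*b - 25) - 50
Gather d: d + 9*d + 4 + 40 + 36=10*d + 80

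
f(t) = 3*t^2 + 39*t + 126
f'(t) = 6*t + 39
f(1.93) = 212.44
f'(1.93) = 50.58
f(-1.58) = 71.87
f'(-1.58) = 29.52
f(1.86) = 208.92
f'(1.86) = 50.16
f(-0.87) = 94.34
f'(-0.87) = 33.78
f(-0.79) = 97.06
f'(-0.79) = 34.26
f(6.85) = 533.92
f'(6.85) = 80.10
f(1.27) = 180.37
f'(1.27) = 46.62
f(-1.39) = 77.59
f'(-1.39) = 30.66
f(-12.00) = 90.00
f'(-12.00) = -33.00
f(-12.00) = 90.00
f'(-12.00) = -33.00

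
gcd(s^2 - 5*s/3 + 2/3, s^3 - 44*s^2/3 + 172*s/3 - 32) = s - 2/3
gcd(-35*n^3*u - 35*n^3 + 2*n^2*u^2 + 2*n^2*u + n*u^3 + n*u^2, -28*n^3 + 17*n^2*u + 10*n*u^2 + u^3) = 7*n + u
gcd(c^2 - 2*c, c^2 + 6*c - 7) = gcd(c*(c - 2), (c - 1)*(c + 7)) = 1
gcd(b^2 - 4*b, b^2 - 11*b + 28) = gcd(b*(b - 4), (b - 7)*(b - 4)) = b - 4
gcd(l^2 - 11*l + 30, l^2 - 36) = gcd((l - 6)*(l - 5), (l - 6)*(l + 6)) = l - 6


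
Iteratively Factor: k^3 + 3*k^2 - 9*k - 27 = (k + 3)*(k^2 - 9) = (k - 3)*(k + 3)*(k + 3)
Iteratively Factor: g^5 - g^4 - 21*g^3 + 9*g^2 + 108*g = (g + 3)*(g^4 - 4*g^3 - 9*g^2 + 36*g) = g*(g + 3)*(g^3 - 4*g^2 - 9*g + 36) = g*(g - 4)*(g + 3)*(g^2 - 9) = g*(g - 4)*(g - 3)*(g + 3)*(g + 3)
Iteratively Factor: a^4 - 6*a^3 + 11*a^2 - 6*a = (a - 2)*(a^3 - 4*a^2 + 3*a) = (a - 2)*(a - 1)*(a^2 - 3*a) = a*(a - 2)*(a - 1)*(a - 3)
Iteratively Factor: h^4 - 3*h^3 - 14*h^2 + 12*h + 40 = (h - 2)*(h^3 - h^2 - 16*h - 20) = (h - 2)*(h + 2)*(h^2 - 3*h - 10) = (h - 5)*(h - 2)*(h + 2)*(h + 2)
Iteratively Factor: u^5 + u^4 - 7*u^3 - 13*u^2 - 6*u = (u + 2)*(u^4 - u^3 - 5*u^2 - 3*u) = (u - 3)*(u + 2)*(u^3 + 2*u^2 + u) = (u - 3)*(u + 1)*(u + 2)*(u^2 + u) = u*(u - 3)*(u + 1)*(u + 2)*(u + 1)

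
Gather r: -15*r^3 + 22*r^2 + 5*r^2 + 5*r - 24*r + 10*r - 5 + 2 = -15*r^3 + 27*r^2 - 9*r - 3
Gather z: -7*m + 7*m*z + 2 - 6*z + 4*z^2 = -7*m + 4*z^2 + z*(7*m - 6) + 2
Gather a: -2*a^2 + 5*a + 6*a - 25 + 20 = -2*a^2 + 11*a - 5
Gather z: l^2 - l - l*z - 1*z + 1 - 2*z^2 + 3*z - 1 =l^2 - l - 2*z^2 + z*(2 - l)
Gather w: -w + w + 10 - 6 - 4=0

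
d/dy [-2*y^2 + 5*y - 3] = 5 - 4*y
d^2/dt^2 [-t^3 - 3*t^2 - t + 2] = -6*t - 6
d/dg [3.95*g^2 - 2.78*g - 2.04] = 7.9*g - 2.78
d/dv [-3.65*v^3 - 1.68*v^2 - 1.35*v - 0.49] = -10.95*v^2 - 3.36*v - 1.35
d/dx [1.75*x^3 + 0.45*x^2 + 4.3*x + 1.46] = 5.25*x^2 + 0.9*x + 4.3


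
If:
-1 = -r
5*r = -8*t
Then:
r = 1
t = -5/8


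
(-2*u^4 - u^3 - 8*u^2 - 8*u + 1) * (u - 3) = -2*u^5 + 5*u^4 - 5*u^3 + 16*u^2 + 25*u - 3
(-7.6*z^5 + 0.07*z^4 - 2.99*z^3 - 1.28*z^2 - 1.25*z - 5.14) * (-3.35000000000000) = 25.46*z^5 - 0.2345*z^4 + 10.0165*z^3 + 4.288*z^2 + 4.1875*z + 17.219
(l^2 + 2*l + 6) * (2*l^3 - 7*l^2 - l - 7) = 2*l^5 - 3*l^4 - 3*l^3 - 51*l^2 - 20*l - 42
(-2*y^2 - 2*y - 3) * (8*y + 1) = -16*y^3 - 18*y^2 - 26*y - 3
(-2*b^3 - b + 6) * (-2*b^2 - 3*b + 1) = 4*b^5 + 6*b^4 - 9*b^2 - 19*b + 6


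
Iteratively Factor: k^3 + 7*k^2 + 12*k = (k + 3)*(k^2 + 4*k) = (k + 3)*(k + 4)*(k)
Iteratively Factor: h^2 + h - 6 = (h - 2)*(h + 3)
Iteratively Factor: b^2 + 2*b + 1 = (b + 1)*(b + 1)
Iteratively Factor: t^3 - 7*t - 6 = (t + 1)*(t^2 - t - 6) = (t + 1)*(t + 2)*(t - 3)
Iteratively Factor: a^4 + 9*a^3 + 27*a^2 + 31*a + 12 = (a + 1)*(a^3 + 8*a^2 + 19*a + 12) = (a + 1)*(a + 4)*(a^2 + 4*a + 3) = (a + 1)*(a + 3)*(a + 4)*(a + 1)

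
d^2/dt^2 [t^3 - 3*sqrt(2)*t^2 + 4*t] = 6*t - 6*sqrt(2)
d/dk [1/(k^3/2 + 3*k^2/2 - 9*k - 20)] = 6*(-k^2 - 2*k + 6)/(k^3 + 3*k^2 - 18*k - 40)^2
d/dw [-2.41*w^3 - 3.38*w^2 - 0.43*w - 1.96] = -7.23*w^2 - 6.76*w - 0.43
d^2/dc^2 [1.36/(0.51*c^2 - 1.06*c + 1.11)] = (-0.707472*c^2 + 1.470432*c + 1.36*(1.02*c - 1.06)*(2.04*c - 2.12) - 1.539792)/(0.51*c^2 - 1.06*c + 1.11)^3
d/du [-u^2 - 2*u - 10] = -2*u - 2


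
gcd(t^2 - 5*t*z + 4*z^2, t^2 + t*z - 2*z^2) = -t + z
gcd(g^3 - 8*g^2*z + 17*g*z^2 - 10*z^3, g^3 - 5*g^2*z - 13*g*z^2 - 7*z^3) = 1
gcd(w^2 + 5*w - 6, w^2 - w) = w - 1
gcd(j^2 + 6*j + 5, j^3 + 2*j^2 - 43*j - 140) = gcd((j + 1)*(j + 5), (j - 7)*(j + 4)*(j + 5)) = j + 5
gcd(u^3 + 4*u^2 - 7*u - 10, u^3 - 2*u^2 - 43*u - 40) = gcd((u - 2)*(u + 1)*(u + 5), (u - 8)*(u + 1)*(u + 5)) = u^2 + 6*u + 5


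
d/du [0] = 0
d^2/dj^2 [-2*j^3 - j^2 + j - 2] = -12*j - 2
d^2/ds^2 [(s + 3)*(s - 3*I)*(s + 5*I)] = 6*s + 6 + 4*I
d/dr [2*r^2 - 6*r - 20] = 4*r - 6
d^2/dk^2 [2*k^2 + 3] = 4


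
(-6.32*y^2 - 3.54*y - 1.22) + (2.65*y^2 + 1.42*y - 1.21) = -3.67*y^2 - 2.12*y - 2.43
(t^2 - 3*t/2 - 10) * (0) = 0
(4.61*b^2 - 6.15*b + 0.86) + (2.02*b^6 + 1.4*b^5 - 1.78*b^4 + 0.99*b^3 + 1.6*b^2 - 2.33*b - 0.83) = 2.02*b^6 + 1.4*b^5 - 1.78*b^4 + 0.99*b^3 + 6.21*b^2 - 8.48*b + 0.03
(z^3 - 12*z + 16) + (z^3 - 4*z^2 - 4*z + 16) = 2*z^3 - 4*z^2 - 16*z + 32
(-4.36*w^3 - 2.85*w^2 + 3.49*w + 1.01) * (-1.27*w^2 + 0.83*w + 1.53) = 5.5372*w^5 + 0.000700000000000145*w^4 - 13.4686*w^3 - 2.7465*w^2 + 6.178*w + 1.5453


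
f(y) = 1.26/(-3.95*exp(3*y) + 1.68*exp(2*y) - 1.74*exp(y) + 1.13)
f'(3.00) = 0.00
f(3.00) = 0.00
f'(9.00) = 0.00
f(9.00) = 0.00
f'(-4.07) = 0.03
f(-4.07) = 1.14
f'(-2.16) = 0.25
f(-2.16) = 1.33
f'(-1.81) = 0.41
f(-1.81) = 1.44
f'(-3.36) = 0.06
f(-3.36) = 1.18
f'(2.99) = 0.00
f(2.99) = -0.00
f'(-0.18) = 3.59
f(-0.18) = -0.87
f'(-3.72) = 0.04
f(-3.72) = 1.16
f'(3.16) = 0.00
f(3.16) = -0.00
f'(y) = 1.26*(11.85*exp(3*y) - 3.36*exp(2*y) + 1.74*exp(y))/(-3.95*exp(3*y) + 1.68*exp(2*y) - 1.74*exp(y) + 1.13)^2 = (14.931*exp(2*y) - 4.2336*exp(y) + 2.1924)*exp(y)/(3.95*exp(3*y) - 1.68*exp(2*y) + 1.74*exp(y) - 1.13)^2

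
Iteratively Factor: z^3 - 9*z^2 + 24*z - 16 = (z - 4)*(z^2 - 5*z + 4) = (z - 4)^2*(z - 1)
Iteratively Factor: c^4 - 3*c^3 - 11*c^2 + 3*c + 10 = (c + 2)*(c^3 - 5*c^2 - c + 5) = (c - 5)*(c + 2)*(c^2 - 1) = (c - 5)*(c + 1)*(c + 2)*(c - 1)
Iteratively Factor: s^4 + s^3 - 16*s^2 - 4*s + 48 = (s - 3)*(s^3 + 4*s^2 - 4*s - 16) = (s - 3)*(s + 2)*(s^2 + 2*s - 8) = (s - 3)*(s - 2)*(s + 2)*(s + 4)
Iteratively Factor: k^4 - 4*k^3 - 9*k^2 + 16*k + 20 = (k + 2)*(k^3 - 6*k^2 + 3*k + 10) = (k - 2)*(k + 2)*(k^2 - 4*k - 5) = (k - 5)*(k - 2)*(k + 2)*(k + 1)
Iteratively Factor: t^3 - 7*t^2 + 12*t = (t - 4)*(t^2 - 3*t) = (t - 4)*(t - 3)*(t)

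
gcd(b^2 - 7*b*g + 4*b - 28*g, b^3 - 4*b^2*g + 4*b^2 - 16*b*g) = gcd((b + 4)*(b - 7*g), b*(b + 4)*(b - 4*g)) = b + 4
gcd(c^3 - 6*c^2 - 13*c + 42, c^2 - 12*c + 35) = c - 7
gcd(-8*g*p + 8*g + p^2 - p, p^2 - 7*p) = 1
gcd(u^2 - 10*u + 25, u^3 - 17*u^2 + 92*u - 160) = u - 5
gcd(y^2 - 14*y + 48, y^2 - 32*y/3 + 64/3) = y - 8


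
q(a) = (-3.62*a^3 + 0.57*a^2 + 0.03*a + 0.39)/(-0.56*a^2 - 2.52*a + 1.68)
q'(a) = (1.12*a + 2.52)*(-3.62*a^3 + 0.57*a^2 + 0.03*a + 0.39)/(-0.56*a^2 - 2.52*a + 1.68)^2 + (-10.86*a^2 + 1.14*a + 0.03)/(-0.56*a^2 - 2.52*a + 1.68) = (2.0272*a^4 + 18.2448*a^3 - 19.6644*a^2 + 2.352*a + 1.0332)/(0.3136*a^4 + 2.8224*a^3 + 4.4688*a^2 - 8.4672*a + 2.8224)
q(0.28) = 0.39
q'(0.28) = 0.65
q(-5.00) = 1667.82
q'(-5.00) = -19335.93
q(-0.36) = 0.25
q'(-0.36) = -0.50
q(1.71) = 3.75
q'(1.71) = 3.08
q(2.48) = 6.39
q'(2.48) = 3.75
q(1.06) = 2.01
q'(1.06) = 2.18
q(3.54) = 10.73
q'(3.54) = 4.38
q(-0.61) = 0.47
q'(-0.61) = -1.28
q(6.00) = 22.64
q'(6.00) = 5.20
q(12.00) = 56.52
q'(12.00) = 5.93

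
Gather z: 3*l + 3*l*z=3*l*z + 3*l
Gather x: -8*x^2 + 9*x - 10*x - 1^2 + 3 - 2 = -8*x^2 - x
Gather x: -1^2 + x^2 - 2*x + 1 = x^2 - 2*x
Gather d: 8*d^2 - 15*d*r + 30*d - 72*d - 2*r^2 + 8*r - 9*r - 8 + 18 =8*d^2 + d*(-15*r - 42) - 2*r^2 - r + 10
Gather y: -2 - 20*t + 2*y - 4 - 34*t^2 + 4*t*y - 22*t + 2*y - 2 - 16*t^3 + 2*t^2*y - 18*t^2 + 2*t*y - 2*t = -16*t^3 - 52*t^2 - 44*t + y*(2*t^2 + 6*t + 4) - 8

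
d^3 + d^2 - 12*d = d*(d - 3)*(d + 4)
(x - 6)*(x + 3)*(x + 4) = x^3 + x^2 - 30*x - 72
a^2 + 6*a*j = a*(a + 6*j)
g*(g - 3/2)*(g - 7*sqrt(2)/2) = g^3 - 7*sqrt(2)*g^2/2 - 3*g^2/2 + 21*sqrt(2)*g/4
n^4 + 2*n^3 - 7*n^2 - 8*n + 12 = (n - 2)*(n - 1)*(n + 2)*(n + 3)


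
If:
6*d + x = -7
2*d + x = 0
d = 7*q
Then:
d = -7/4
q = -1/4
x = 7/2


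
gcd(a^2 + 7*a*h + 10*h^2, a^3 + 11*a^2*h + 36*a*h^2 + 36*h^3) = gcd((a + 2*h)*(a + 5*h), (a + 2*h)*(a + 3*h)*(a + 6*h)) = a + 2*h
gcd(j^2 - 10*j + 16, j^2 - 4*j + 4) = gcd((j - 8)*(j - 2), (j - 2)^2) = j - 2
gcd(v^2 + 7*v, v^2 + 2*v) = v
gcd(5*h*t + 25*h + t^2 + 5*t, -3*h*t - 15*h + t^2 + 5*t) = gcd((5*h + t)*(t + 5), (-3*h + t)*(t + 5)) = t + 5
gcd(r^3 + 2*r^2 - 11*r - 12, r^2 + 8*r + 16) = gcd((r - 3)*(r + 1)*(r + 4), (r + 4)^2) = r + 4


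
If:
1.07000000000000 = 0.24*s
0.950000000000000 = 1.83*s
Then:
No Solution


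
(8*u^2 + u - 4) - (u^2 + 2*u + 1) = 7*u^2 - u - 5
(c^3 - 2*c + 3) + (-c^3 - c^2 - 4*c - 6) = -c^2 - 6*c - 3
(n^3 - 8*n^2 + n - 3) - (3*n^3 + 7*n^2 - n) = -2*n^3 - 15*n^2 + 2*n - 3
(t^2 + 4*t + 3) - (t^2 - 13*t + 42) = 17*t - 39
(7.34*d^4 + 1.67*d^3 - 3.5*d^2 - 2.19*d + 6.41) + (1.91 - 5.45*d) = 7.34*d^4 + 1.67*d^3 - 3.5*d^2 - 7.64*d + 8.32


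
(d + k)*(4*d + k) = 4*d^2 + 5*d*k + k^2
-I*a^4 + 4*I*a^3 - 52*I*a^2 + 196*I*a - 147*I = (a - 3)*(a - 7*I)*(a + 7*I)*(-I*a + I)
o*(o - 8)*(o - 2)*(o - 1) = o^4 - 11*o^3 + 26*o^2 - 16*o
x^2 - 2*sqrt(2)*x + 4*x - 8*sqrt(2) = (x + 4)*(x - 2*sqrt(2))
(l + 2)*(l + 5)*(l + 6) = l^3 + 13*l^2 + 52*l + 60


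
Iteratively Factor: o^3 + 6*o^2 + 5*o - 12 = (o + 4)*(o^2 + 2*o - 3) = (o + 3)*(o + 4)*(o - 1)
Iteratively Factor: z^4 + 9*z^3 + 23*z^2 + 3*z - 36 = (z + 3)*(z^3 + 6*z^2 + 5*z - 12) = (z + 3)*(z + 4)*(z^2 + 2*z - 3) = (z - 1)*(z + 3)*(z + 4)*(z + 3)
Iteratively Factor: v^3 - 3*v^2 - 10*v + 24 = (v + 3)*(v^2 - 6*v + 8) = (v - 2)*(v + 3)*(v - 4)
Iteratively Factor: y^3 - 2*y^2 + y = (y)*(y^2 - 2*y + 1) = y*(y - 1)*(y - 1)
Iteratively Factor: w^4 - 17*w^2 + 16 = (w + 1)*(w^3 - w^2 - 16*w + 16) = (w - 1)*(w + 1)*(w^2 - 16) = (w - 1)*(w + 1)*(w + 4)*(w - 4)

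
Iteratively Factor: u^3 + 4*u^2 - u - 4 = (u + 4)*(u^2 - 1) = (u - 1)*(u + 4)*(u + 1)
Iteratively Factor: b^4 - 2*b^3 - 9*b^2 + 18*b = (b + 3)*(b^3 - 5*b^2 + 6*b) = b*(b + 3)*(b^2 - 5*b + 6) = b*(b - 2)*(b + 3)*(b - 3)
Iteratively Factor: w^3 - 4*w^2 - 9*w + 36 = (w - 3)*(w^2 - w - 12) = (w - 3)*(w + 3)*(w - 4)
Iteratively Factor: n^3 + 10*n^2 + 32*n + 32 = (n + 4)*(n^2 + 6*n + 8) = (n + 4)^2*(n + 2)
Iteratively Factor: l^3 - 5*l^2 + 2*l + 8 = (l - 2)*(l^2 - 3*l - 4) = (l - 2)*(l + 1)*(l - 4)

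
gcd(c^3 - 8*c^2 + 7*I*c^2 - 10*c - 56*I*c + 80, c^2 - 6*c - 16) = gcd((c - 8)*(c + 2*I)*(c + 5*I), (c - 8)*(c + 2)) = c - 8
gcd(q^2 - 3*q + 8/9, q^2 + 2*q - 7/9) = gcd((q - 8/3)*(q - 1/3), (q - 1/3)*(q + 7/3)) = q - 1/3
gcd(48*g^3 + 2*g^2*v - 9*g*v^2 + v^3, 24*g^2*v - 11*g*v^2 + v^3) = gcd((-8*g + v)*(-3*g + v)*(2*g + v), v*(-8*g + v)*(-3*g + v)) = 24*g^2 - 11*g*v + v^2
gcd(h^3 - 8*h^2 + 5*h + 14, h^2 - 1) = h + 1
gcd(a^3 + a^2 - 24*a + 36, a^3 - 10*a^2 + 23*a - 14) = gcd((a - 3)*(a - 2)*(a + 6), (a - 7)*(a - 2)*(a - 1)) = a - 2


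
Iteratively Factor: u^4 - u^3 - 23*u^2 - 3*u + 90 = (u + 3)*(u^3 - 4*u^2 - 11*u + 30) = (u - 5)*(u + 3)*(u^2 + u - 6) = (u - 5)*(u - 2)*(u + 3)*(u + 3)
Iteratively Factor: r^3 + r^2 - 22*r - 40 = (r + 2)*(r^2 - r - 20) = (r - 5)*(r + 2)*(r + 4)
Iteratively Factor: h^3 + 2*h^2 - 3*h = (h + 3)*(h^2 - h) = (h - 1)*(h + 3)*(h)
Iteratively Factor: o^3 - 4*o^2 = (o - 4)*(o^2) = o*(o - 4)*(o)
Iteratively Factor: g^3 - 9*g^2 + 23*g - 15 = (g - 5)*(g^2 - 4*g + 3) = (g - 5)*(g - 1)*(g - 3)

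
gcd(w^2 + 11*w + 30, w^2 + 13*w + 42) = w + 6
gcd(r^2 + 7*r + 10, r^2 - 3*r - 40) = r + 5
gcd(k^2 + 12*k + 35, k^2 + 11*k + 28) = k + 7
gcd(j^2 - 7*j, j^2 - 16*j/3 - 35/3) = j - 7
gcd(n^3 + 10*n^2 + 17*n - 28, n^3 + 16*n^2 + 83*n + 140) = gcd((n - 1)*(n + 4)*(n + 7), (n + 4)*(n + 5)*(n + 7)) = n^2 + 11*n + 28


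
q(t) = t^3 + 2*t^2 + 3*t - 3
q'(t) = 3*t^2 + 4*t + 3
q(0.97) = 2.70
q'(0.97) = 9.70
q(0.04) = -2.88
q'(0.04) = 3.16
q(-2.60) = -14.86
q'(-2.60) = 12.88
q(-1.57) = -6.65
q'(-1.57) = 4.11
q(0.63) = -0.07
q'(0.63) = 6.71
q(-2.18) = -10.40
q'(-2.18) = 8.54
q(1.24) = 5.70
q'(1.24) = 12.57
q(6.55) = 383.47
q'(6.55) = 157.91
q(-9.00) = -597.00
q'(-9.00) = 210.00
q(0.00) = -3.00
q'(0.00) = 3.00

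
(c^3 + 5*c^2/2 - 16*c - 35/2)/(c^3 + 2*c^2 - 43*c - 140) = (2*c^2 - 5*c - 7)/(2*(c^2 - 3*c - 28))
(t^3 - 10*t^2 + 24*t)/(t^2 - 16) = t*(t - 6)/(t + 4)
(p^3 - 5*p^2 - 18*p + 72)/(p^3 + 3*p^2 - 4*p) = (p^2 - 9*p + 18)/(p*(p - 1))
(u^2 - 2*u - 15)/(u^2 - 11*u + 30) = (u + 3)/(u - 6)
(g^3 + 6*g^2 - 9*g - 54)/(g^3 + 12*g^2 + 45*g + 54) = (g - 3)/(g + 3)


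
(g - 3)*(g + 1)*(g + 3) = g^3 + g^2 - 9*g - 9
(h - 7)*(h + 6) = h^2 - h - 42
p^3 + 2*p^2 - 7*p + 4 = (p - 1)^2*(p + 4)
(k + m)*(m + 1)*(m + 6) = k*m^2 + 7*k*m + 6*k + m^3 + 7*m^2 + 6*m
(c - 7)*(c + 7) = c^2 - 49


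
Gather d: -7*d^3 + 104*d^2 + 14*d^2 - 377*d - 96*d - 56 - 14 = -7*d^3 + 118*d^2 - 473*d - 70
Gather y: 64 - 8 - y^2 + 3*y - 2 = -y^2 + 3*y + 54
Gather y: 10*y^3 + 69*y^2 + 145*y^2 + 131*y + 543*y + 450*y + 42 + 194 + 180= 10*y^3 + 214*y^2 + 1124*y + 416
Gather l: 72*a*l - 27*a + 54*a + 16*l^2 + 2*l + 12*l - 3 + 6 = 27*a + 16*l^2 + l*(72*a + 14) + 3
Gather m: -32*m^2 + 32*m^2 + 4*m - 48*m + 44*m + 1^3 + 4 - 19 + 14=0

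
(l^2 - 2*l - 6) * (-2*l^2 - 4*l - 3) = -2*l^4 + 17*l^2 + 30*l + 18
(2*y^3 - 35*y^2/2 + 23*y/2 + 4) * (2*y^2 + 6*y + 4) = 4*y^5 - 23*y^4 - 74*y^3 + 7*y^2 + 70*y + 16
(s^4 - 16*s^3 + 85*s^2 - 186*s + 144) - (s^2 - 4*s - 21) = s^4 - 16*s^3 + 84*s^2 - 182*s + 165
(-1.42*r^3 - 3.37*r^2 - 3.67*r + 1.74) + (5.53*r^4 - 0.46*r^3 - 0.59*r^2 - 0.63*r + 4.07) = 5.53*r^4 - 1.88*r^3 - 3.96*r^2 - 4.3*r + 5.81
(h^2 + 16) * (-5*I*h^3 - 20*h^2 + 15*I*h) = -5*I*h^5 - 20*h^4 - 65*I*h^3 - 320*h^2 + 240*I*h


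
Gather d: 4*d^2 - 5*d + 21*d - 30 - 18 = 4*d^2 + 16*d - 48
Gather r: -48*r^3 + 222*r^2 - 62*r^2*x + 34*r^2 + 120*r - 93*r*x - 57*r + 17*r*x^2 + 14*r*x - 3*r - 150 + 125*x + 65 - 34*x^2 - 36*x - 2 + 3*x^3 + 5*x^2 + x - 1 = -48*r^3 + r^2*(256 - 62*x) + r*(17*x^2 - 79*x + 60) + 3*x^3 - 29*x^2 + 90*x - 88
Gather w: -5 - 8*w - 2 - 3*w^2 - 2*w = -3*w^2 - 10*w - 7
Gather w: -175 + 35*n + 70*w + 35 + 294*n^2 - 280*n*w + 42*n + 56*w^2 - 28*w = 294*n^2 + 77*n + 56*w^2 + w*(42 - 280*n) - 140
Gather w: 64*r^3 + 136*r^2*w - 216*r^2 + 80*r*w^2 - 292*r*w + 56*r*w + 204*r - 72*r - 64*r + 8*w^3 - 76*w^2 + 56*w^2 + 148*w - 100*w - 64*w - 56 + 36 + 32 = 64*r^3 - 216*r^2 + 68*r + 8*w^3 + w^2*(80*r - 20) + w*(136*r^2 - 236*r - 16) + 12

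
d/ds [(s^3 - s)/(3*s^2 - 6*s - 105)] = (s^4 - 4*s^3 - 104*s^2 + 35)/(3*(s^4 - 4*s^3 - 66*s^2 + 140*s + 1225))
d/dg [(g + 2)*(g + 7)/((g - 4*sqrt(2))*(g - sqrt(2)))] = (-9*g^2 - 5*sqrt(2)*g^2 - 12*g + 72 + 70*sqrt(2))/(g^4 - 10*sqrt(2)*g^3 + 66*g^2 - 80*sqrt(2)*g + 64)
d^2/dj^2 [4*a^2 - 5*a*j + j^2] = 2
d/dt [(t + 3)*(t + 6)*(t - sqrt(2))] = 3*t^2 - 2*sqrt(2)*t + 18*t - 9*sqrt(2) + 18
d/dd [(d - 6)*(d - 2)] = 2*d - 8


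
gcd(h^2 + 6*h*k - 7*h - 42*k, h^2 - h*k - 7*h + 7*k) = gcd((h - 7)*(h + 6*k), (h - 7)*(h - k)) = h - 7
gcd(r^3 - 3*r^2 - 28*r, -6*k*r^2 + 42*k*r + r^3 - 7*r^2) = r^2 - 7*r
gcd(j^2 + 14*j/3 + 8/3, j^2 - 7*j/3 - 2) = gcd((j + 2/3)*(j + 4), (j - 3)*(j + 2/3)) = j + 2/3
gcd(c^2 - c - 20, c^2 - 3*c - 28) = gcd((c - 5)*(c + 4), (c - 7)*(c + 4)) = c + 4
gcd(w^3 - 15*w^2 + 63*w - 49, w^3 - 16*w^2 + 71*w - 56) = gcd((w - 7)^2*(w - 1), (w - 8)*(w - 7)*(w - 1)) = w^2 - 8*w + 7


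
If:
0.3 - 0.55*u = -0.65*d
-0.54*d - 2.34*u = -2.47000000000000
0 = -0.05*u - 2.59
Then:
No Solution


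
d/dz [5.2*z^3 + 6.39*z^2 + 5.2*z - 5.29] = 15.6*z^2 + 12.78*z + 5.2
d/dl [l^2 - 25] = 2*l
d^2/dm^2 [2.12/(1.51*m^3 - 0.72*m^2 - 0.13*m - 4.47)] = ((3.0528 - 19.2072*m)*(-1.51*m^3 + 0.72*m^2 + 0.13*m + 4.47) - 2.12*(-9.06*m^2 + 2.88*m + 0.26)*(-4.53*m^2 + 1.44*m + 0.13))/(-1.51*m^3 + 0.72*m^2 + 0.13*m + 4.47)^3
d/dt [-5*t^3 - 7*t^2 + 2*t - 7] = -15*t^2 - 14*t + 2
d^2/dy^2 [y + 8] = 0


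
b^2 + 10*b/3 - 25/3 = (b - 5/3)*(b + 5)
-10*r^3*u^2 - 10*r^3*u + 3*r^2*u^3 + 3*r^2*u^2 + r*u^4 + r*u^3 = u*(-2*r + u)*(5*r + u)*(r*u + r)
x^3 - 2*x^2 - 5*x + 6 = (x - 3)*(x - 1)*(x + 2)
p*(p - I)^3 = p^4 - 3*I*p^3 - 3*p^2 + I*p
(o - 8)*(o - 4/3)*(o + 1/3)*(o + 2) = o^4 - 7*o^3 - 94*o^2/9 + 56*o/3 + 64/9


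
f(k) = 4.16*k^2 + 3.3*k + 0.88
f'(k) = 8.32*k + 3.3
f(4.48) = 99.16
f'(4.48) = 40.57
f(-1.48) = 5.11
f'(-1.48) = -9.01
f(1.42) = 13.95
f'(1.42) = 15.11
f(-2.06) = 11.74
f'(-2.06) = -13.84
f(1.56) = 16.15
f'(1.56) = 16.28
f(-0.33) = 0.24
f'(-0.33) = 0.55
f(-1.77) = 8.07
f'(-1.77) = -11.43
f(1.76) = 19.57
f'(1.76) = 17.94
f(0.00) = 0.88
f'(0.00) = 3.30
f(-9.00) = 308.14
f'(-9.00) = -71.58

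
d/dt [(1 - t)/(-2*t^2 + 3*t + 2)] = (-2*t^2 + 4*t - 5)/(4*t^4 - 12*t^3 + t^2 + 12*t + 4)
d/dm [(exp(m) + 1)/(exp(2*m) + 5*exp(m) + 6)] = (-(exp(m) + 1)*(2*exp(m) + 5) + exp(2*m) + 5*exp(m) + 6)*exp(m)/(exp(2*m) + 5*exp(m) + 6)^2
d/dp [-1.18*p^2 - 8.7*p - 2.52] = -2.36*p - 8.7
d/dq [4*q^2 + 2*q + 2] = 8*q + 2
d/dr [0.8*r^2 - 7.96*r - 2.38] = 1.6*r - 7.96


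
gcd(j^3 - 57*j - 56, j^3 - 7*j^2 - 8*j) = j^2 - 7*j - 8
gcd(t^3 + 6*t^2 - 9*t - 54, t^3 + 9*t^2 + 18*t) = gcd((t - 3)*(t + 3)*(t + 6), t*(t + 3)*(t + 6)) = t^2 + 9*t + 18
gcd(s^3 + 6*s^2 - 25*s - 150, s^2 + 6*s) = s + 6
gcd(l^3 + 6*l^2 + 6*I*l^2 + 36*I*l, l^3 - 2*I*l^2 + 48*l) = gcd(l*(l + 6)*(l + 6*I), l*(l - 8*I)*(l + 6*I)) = l^2 + 6*I*l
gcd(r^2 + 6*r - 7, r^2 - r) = r - 1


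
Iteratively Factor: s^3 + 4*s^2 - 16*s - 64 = (s + 4)*(s^2 - 16) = (s + 4)^2*(s - 4)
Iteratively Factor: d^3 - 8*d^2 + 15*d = (d)*(d^2 - 8*d + 15) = d*(d - 5)*(d - 3)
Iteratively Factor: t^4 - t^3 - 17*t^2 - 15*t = (t + 1)*(t^3 - 2*t^2 - 15*t) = t*(t + 1)*(t^2 - 2*t - 15) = t*(t + 1)*(t + 3)*(t - 5)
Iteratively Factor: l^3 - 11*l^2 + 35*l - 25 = (l - 5)*(l^2 - 6*l + 5) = (l - 5)^2*(l - 1)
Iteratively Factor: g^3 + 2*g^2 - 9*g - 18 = (g + 3)*(g^2 - g - 6) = (g - 3)*(g + 3)*(g + 2)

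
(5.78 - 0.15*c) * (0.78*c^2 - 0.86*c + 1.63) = -0.117*c^3 + 4.6374*c^2 - 5.2153*c + 9.4214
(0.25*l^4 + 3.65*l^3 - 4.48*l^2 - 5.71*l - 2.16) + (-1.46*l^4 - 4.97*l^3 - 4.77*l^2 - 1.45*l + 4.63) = -1.21*l^4 - 1.32*l^3 - 9.25*l^2 - 7.16*l + 2.47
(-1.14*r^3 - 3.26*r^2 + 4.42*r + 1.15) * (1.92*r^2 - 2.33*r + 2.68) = -2.1888*r^5 - 3.603*r^4 + 13.027*r^3 - 16.8274*r^2 + 9.1661*r + 3.082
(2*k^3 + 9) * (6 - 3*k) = -6*k^4 + 12*k^3 - 27*k + 54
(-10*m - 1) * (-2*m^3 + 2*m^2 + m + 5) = 20*m^4 - 18*m^3 - 12*m^2 - 51*m - 5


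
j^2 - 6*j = j*(j - 6)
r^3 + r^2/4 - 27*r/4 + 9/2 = (r - 2)*(r - 3/4)*(r + 3)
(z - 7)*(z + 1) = z^2 - 6*z - 7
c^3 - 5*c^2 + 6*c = c*(c - 3)*(c - 2)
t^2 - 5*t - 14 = (t - 7)*(t + 2)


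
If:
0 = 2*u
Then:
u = 0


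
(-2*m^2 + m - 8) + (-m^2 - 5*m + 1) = -3*m^2 - 4*m - 7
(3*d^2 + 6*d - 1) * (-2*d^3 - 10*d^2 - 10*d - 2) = -6*d^5 - 42*d^4 - 88*d^3 - 56*d^2 - 2*d + 2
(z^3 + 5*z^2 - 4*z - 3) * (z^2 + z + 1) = z^5 + 6*z^4 + 2*z^3 - 2*z^2 - 7*z - 3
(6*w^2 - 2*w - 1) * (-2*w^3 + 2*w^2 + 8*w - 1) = -12*w^5 + 16*w^4 + 46*w^3 - 24*w^2 - 6*w + 1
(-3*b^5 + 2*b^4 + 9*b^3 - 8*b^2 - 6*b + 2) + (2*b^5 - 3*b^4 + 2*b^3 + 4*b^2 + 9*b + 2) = -b^5 - b^4 + 11*b^3 - 4*b^2 + 3*b + 4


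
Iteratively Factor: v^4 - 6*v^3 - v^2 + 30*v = (v + 2)*(v^3 - 8*v^2 + 15*v) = v*(v + 2)*(v^2 - 8*v + 15) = v*(v - 3)*(v + 2)*(v - 5)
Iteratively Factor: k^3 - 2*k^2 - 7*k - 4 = (k + 1)*(k^2 - 3*k - 4) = (k - 4)*(k + 1)*(k + 1)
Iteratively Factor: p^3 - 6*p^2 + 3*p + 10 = (p + 1)*(p^2 - 7*p + 10) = (p - 2)*(p + 1)*(p - 5)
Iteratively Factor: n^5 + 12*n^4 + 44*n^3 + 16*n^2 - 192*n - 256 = (n + 4)*(n^4 + 8*n^3 + 12*n^2 - 32*n - 64) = (n - 2)*(n + 4)*(n^3 + 10*n^2 + 32*n + 32) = (n - 2)*(n + 4)^2*(n^2 + 6*n + 8) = (n - 2)*(n + 4)^3*(n + 2)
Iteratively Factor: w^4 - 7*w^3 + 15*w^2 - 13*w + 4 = (w - 4)*(w^3 - 3*w^2 + 3*w - 1) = (w - 4)*(w - 1)*(w^2 - 2*w + 1) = (w - 4)*(w - 1)^2*(w - 1)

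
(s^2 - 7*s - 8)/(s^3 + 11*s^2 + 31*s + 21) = (s - 8)/(s^2 + 10*s + 21)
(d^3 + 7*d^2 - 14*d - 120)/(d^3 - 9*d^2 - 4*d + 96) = (d^2 + 11*d + 30)/(d^2 - 5*d - 24)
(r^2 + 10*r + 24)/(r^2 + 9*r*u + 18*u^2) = (r^2 + 10*r + 24)/(r^2 + 9*r*u + 18*u^2)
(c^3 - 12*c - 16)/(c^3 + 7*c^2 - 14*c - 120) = (c^2 + 4*c + 4)/(c^2 + 11*c + 30)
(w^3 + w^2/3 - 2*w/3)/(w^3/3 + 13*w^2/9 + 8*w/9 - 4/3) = 3*w*(w + 1)/(w^2 + 5*w + 6)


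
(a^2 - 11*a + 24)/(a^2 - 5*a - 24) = (a - 3)/(a + 3)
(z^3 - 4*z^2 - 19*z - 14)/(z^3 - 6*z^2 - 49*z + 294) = (z^2 + 3*z + 2)/(z^2 + z - 42)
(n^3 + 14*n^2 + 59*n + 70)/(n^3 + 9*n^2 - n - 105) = (n + 2)/(n - 3)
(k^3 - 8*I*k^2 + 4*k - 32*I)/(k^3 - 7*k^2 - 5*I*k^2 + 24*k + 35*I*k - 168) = (k^2 + 4)/(k^2 + k*(-7 + 3*I) - 21*I)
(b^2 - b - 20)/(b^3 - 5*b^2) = (b + 4)/b^2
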